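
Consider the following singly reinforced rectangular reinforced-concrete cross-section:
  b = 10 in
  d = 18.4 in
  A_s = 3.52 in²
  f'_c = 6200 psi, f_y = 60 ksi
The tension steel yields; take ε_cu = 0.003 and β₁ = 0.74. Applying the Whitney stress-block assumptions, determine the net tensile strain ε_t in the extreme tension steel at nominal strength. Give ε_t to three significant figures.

ε_t ≈ 0.00719

a = A_s f_y/(0.85 f'_c b) = 4.008 in.
β₁ = 0.74, so c = a/β₁ = 4.008/0.74 = 5.416 in.
From the linear strain diagram with ε_cu = 0.003: ε_t = 0.003 (d − c)/c = 0.003 × (18.4 − 5.416)/5.416 = 0.00719.
Since ε_t ≥ 0.005, the section is tension-controlled.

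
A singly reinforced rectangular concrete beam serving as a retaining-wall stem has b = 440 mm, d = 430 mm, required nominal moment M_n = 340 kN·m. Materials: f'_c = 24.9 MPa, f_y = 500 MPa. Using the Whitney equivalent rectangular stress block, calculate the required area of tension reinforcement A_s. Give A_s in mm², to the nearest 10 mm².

A_s ≈ 1780 mm²

With M_n = 0.85 f'_c a b (d − a/2), solve the quadratic for a:
a = d − √(d² − 2M_n/(0.85 f'_c b)) = 430 − √(430² − 2 × 340×10⁶/(0.85 × 24.9 × 440)) = 95.51 mm.
A_s = 0.85 f'_c a b / f_y = 0.85 × 24.9 × 95.51 × 440 / 500 = 1778.9 mm².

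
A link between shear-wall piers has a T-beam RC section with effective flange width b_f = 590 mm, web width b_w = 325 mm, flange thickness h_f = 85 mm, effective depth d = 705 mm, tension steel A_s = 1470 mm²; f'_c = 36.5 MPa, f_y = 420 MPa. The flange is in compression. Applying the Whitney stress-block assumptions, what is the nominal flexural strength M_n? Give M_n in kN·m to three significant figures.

Tension: T = A_s f_y = 1470 × 420 = 617400 N.
Try a within the flange: a = T/(0.85 f'_c b_f) = 617400/(0.85 × 36.5 × 590) = 33.73 mm.
Since a = 33.73 ≤ h_f = 85 mm, the stress block lies entirely in the flange; analyse as a rectangular beam of width b_f.
M_n = T(d − a/2) = 617400 × (705 − 16.865) = 424.85 × 10⁶ N·mm.
M_n = 424.85 kN·m.

M_n ≈ 425 kN·m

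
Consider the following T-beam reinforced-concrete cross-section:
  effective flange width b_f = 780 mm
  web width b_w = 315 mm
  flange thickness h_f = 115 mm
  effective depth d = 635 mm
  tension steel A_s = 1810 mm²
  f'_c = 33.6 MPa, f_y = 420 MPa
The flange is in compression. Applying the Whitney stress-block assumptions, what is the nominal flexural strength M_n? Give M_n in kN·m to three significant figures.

Tension: T = A_s f_y = 1810 × 420 = 760200 N.
Try a within the flange: a = T/(0.85 f'_c b_f) = 760200/(0.85 × 33.6 × 780) = 34.13 mm.
Since a = 34.13 ≤ h_f = 115 mm, the stress block lies entirely in the flange; analyse as a rectangular beam of width b_f.
M_n = T(d − a/2) = 760200 × (635 − 17.065) = 469.75 × 10⁶ N·mm.
M_n = 469.75 kN·m.

M_n ≈ 470 kN·m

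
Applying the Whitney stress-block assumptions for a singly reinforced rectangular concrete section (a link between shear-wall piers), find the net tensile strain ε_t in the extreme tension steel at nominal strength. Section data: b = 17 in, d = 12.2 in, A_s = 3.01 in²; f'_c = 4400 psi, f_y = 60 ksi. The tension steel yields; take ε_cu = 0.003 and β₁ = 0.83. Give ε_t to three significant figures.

a = A_s f_y/(0.85 f'_c b) = 2.841 in.
β₁ = 0.83, so c = a/β₁ = 2.841/0.83 = 3.423 in.
From the linear strain diagram with ε_cu = 0.003: ε_t = 0.003 (d − c)/c = 0.003 × (12.2 − 3.423)/3.423 = 0.00769.
Since ε_t ≥ 0.005, the section is tension-controlled.

ε_t ≈ 0.00769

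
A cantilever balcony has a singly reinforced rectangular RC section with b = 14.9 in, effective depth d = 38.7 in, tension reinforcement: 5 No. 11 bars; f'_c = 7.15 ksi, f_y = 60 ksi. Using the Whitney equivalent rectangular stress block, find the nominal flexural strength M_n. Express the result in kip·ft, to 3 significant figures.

M_n ≈ 1410 kip·ft

A_s = 5 × 1.56 = 7.8 in².
T = A_s f_y = 7.8 × 60 = 468 kips.
a = T/(0.85 f'_c b) = 468/(0.85 × 7.15 × 14.9) = 5.168 in.
M_n = T(d − a/2) = 468 × (38.7 − 2.584) = 16902.3 kip·in = 16902.3/12 = 1408.53 kip·ft.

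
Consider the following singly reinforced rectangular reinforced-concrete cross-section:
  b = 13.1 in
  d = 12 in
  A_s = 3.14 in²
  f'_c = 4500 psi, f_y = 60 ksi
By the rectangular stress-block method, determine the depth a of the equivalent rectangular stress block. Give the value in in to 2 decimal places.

T = A_s f_y = 3.14 × 60 = 188.4 kips.
a = T/(0.85 f'_c b) = 188.4/(0.85 × 4.5 × 13.1) = 3.76 in.

a ≈ 3.76 in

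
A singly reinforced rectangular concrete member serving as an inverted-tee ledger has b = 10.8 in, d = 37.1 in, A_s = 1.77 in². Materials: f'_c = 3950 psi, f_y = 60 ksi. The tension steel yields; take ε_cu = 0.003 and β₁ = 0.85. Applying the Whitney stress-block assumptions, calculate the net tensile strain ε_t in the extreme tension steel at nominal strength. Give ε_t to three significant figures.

ε_t ≈ 0.0293

a = A_s f_y/(0.85 f'_c b) = 2.929 in.
β₁ = 0.85, so c = a/β₁ = 2.929/0.85 = 3.446 in.
From the linear strain diagram with ε_cu = 0.003: ε_t = 0.003 (d − c)/c = 0.003 × (37.1 − 3.446)/3.446 = 0.0293.
Since ε_t ≥ 0.005, the section is tension-controlled.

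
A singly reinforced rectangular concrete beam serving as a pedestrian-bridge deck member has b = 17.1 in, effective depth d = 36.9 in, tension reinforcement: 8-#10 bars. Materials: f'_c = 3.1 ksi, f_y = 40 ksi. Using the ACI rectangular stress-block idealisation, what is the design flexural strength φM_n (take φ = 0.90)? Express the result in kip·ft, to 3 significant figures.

φM_n ≈ 987 kip·ft

A_s = 8 × 1.27 = 10.16 in².
T = A_s f_y = 10.16 × 40 = 406.4 kips.
a = T/(0.85 f'_c b) = 406.4/(0.85 × 3.1 × 17.1) = 9.019 in.
M_n = T(d − a/2) = 406.4 × (36.9 − 4.5095) = 13163.5 kip·in = 13163.5/12 = 1096.96 kip·ft.
φM_n = 0.90 × 1096.96 = 987.26 kip·ft.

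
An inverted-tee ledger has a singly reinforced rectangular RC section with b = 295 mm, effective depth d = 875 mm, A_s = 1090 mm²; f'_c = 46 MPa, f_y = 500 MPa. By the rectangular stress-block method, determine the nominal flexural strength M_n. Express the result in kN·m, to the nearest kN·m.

T = A_s f_y = 1090 × 500 = 545000 N = 545 kN.
From C = T: a = T/(0.85 f'_c b) = 545000/(0.85 × 46 × 295) = 47.25 mm.
M_n = T(d − a/2) = 545 kN × (875 − 23.625) mm = 464.00 kN·m.

M_n ≈ 464 kN·m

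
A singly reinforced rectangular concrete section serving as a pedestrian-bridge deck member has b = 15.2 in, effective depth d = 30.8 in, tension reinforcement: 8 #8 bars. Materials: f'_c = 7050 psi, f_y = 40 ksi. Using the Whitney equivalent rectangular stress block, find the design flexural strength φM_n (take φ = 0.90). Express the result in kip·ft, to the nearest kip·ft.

φM_n ≈ 558 kip·ft

A_s = 8 × 0.79 = 6.32 in².
T = A_s f_y = 6.32 × 40 = 252.8 kips.
a = T/(0.85 f'_c b) = 252.8/(0.85 × 7.05 × 15.2) = 2.775 in.
M_n = T(d − a/2) = 252.8 × (30.8 − 1.3875) = 7435.5 kip·in = 7435.5/12 = 619.63 kip·ft.
φM_n = 0.90 × 619.63 = 557.67 kip·ft.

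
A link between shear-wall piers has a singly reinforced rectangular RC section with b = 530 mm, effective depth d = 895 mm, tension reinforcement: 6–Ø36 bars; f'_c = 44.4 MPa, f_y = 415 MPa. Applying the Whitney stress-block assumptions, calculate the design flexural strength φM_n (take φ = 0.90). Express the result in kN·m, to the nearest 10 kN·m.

φM_n ≈ 1900 kN·m

A_s = 6 × 1018 = 6108 mm².
T = A_s f_y = 6108 × 415 = 2534820 N = 2534.82 kN.
From C = T: a = T/(0.85 f'_c b) = 2534820/(0.85 × 44.4 × 530) = 126.73 mm.
M_n = T(d − a/2) = 2534.82 kN × (895 − 63.365) mm = 2108.05 kN·m.
φM_n = 0.90 × 2108.05 = 1897.25 kN·m.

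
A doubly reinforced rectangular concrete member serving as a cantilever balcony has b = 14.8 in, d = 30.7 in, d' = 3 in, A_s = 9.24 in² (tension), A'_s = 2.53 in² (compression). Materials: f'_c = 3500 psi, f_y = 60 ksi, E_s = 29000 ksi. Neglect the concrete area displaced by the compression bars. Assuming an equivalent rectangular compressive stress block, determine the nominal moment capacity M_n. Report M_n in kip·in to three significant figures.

Assume both steels yield.
a = (A_s − A'_s) f_y/(0.85 f'_c b) = (9.24 − 2.53) × 60/(0.85 × 3.5 × 14.8) = 9.144 in.
c = a/β₁ = 9.144/0.85 = 10.758 in; ε'_s = 0.003(c − d')/c = 0.0022 ≥ ε_y = 0.0021, so the compression steel yields.
M_n = (A_s − A'_s) f_y (d − a/2) + A'_s f_y (d − d') = 402.6 × (30.7 − 4.572) + 151.8 × (30.7 − 3) = 10519.1 + 4204.9 = 14724.0 kip·in.

M_n ≈ 14700 kip·in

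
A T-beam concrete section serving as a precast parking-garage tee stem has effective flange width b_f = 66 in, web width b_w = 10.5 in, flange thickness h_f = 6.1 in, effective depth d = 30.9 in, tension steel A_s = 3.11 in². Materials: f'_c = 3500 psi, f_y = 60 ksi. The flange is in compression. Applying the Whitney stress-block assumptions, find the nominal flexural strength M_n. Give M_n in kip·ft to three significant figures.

M_n ≈ 473 kip·ft

Tension: T = A_s f_y = 3.11 × 60 = 186.6 kips.
Try a within the flange: a = T/(0.85 f'_c b_f) = 186.6/(0.85 × 3.5 × 66) = 0.950 in.
Since a = 0.950 ≤ h_f = 6.1 in, the stress block lies entirely in the flange; analyse as a rectangular beam of width b_f.
M_n = T(d − a/2) = 186.6 × (30.9 − 0.475) = 5677.3 kip·in.
M_n = 5677.3/12 = 473.11 kip·ft.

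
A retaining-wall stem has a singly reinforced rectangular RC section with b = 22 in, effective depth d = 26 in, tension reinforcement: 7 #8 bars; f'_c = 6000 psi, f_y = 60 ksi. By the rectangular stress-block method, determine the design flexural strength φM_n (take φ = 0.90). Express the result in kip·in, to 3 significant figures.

φM_n ≈ 7320 kip·in

A_s = 7 × 0.79 = 5.53 in².
T = A_s f_y = 5.53 × 60 = 331.8 kips.
a = T/(0.85 f'_c b) = 331.8/(0.85 × 6 × 22) = 2.957 in.
M_n = T(d − a/2) = 331.8 × (26 − 1.4785) = 8136.2 kip·in.
φM_n = 0.90 × 8136.2 = 7322.6 kip·in.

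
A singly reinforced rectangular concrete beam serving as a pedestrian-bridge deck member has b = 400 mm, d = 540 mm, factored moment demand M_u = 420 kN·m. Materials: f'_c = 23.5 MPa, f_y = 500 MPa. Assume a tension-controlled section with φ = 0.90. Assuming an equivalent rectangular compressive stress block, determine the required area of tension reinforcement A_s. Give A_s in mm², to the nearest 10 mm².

M_n = M_u/φ = 420/0.90 = 466.667 kN·m.
With M_n = 0.85 f'_c a b (d − a/2), solve the quadratic for a:
a = d − √(d² − 2M_n/(0.85 f'_c b)) = 540 − √(540² − 2 × 466.667×10⁶/(0.85 × 23.5 × 400)) = 121.92 mm.
A_s = 0.85 f'_c a b / f_y = 0.85 × 23.5 × 121.92 × 400 / 500 = 1948.3 mm².

A_s ≈ 1950 mm²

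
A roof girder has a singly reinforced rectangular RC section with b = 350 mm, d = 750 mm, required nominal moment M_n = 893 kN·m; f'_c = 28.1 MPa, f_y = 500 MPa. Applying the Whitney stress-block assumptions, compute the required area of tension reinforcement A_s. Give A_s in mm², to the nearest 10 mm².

With M_n = 0.85 f'_c a b (d − a/2), solve the quadratic for a:
a = d − √(d² − 2M_n/(0.85 f'_c b)) = 750 − √(750² − 2 × 893×10⁶/(0.85 × 28.1 × 350)) = 159.36 mm.
A_s = 0.85 f'_c a b / f_y = 0.85 × 28.1 × 159.36 × 350 / 500 = 2664.4 mm².

A_s ≈ 2660 mm²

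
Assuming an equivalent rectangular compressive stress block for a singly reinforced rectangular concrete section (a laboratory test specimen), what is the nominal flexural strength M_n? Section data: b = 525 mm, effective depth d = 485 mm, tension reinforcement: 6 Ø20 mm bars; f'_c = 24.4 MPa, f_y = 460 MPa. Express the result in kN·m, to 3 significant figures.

M_n ≈ 386 kN·m

A_s = 6 × 314 = 1884 mm².
T = A_s f_y = 1884 × 460 = 866640 N = 866.64 kN.
From C = T: a = T/(0.85 f'_c b) = 866640/(0.85 × 24.4 × 525) = 79.59 mm.
M_n = T(d − a/2) = 866.64 kN × (485 − 39.795) mm = 385.83 kN·m.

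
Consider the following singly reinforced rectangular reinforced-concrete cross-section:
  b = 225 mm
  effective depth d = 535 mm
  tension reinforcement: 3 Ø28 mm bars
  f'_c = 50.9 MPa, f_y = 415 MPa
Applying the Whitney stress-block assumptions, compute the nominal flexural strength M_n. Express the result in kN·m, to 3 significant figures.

A_s = 3 × 616 = 1848 mm².
T = A_s f_y = 1848 × 415 = 766920 N = 766.92 kN.
From C = T: a = T/(0.85 f'_c b) = 766920/(0.85 × 50.9 × 225) = 78.78 mm.
M_n = T(d − a/2) = 766.92 kN × (535 − 39.39) mm = 380.09 kN·m.

M_n ≈ 380 kN·m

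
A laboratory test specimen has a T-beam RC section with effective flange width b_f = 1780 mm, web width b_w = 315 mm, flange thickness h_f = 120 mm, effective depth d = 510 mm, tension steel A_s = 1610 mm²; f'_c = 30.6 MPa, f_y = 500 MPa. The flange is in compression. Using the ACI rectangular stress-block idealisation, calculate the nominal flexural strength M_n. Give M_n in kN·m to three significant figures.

Tension: T = A_s f_y = 1610 × 500 = 805000 N.
Try a within the flange: a = T/(0.85 f'_c b_f) = 805000/(0.85 × 30.6 × 1780) = 17.39 mm.
Since a = 17.39 ≤ h_f = 120 mm, the stress block lies entirely in the flange; analyse as a rectangular beam of width b_f.
M_n = T(d − a/2) = 805000 × (510 − 8.695) = 403.55 × 10⁶ N·mm.
M_n = 403.55 kN·m.

M_n ≈ 404 kN·m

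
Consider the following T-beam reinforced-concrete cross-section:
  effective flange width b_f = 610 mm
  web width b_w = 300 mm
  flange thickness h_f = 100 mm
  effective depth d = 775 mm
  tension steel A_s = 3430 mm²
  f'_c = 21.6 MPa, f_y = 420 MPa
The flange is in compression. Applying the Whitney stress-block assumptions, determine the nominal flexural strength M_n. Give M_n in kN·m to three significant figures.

Tension: T = A_s f_y = 3430 × 420 = 1440600 N.
Try a within the flange: a = T/(0.85 f'_c b_f) = 1440600/(0.85 × 21.6 × 610) = 128.63 mm.
a = 128.63 > h_f = 100 mm: the block extends into the web. Split into flange-overhang and web parts.
C_f = 0.85 f'_c (b_f − b_w) h_f = 0.85 × 21.6 × (610 − 300) × 100 = 569160 N.
Remaining web compression depth: a_w = (T − C_f)/(0.85 f'_c b_w) = (1440600 − 569160)/(0.85 × 21.6 × 300) = 158.21 mm.
M_n = C_f(d − h_f/2) + (T − C_f)(d − a_w/2) = 569160 × (775 − 50) + 871440 × (775 − 79.105) = 412.64 + 606.43 = 1019.07 × 10⁶ N·mm.
M_n = 1019.07 kN·m.

M_n ≈ 1020 kN·m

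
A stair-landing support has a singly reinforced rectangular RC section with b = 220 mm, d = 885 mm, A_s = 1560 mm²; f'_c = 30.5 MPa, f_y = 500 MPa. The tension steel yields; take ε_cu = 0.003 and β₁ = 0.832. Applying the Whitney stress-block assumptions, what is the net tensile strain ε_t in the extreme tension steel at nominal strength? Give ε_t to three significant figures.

ε_t ≈ 0.0132

a = A_s f_y/(0.85 f'_c b) = 136.76 mm.
β₁ = 0.832, so c = a/β₁ = 136.76/0.832 = 164.38 mm.
From the linear strain diagram with ε_cu = 0.003: ε_t = 0.003 (d − c)/c = 0.003 × (885 − 164.38)/164.38 = 0.0132.
Since ε_t ≥ 0.005, the section is tension-controlled.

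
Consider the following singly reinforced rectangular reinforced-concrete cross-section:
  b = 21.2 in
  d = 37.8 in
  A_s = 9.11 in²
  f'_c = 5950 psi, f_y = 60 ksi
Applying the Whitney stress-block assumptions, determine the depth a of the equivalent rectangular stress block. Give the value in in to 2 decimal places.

a ≈ 5.10 in

T = A_s f_y = 9.11 × 60 = 546.6 kips.
a = T/(0.85 f'_c b) = 546.6/(0.85 × 5.95 × 21.2) = 5.10 in.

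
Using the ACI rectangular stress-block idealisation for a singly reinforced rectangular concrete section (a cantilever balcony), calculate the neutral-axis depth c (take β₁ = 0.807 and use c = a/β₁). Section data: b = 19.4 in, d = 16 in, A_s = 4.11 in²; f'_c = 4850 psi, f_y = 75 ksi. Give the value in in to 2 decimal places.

c ≈ 4.78 in

T = A_s f_y = 4.11 × 75 = 308.25 kips.
a = T/(0.85 f'_c b) = 308.25/(0.85 × 4.85 × 19.4) = 3.8543 in.
With β₁ = 0.807, c = a/β₁ = 3.8543/0.807 = 4.78 in.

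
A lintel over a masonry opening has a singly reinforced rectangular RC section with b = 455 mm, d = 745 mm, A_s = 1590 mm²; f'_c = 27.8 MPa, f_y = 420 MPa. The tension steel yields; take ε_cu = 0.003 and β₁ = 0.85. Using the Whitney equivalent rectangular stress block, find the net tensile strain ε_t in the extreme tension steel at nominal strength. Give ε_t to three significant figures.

a = A_s f_y/(0.85 f'_c b) = 62.11 mm.
β₁ = 0.85, so c = a/β₁ = 62.11/0.85 = 73.07 mm.
From the linear strain diagram with ε_cu = 0.003: ε_t = 0.003 (d − c)/c = 0.003 × (745 − 73.07)/73.07 = 0.0276.
Since ε_t ≥ 0.005, the section is tension-controlled.

ε_t ≈ 0.0276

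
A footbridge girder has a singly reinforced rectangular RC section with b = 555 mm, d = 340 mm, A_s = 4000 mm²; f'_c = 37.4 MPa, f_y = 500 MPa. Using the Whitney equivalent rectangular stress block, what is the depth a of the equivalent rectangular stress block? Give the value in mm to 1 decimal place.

T = A_s f_y = 4000 × 500 = 2000000 N = 2000 kN.
Setting C = 0.85 f'_c a b equal to T: a = 2000000/(0.85 × 37.4 × 555) = 113.4 mm.

a ≈ 113.4 mm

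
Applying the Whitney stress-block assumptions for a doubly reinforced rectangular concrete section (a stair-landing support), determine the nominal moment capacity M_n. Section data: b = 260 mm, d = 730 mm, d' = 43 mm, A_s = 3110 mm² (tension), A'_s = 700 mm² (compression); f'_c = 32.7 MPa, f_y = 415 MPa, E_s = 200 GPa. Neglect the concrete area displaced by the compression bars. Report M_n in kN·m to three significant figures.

M_n ≈ 860 kN·m

Assume both tension and compression steel yield.
Net tension couple steel: A_s − A'_s = 2410 mm².
a = (A_s − A'_s) f_y / (0.85 f'_c b) = 1000150/(0.85 × 32.7 × 260) = 138.40 mm.
c = a/β₁ = 138.40/0.816 = 169.61 mm; ε'_s = 0.003(c − d')/c = 0.0022 ≥ f_y/E_s = 0.0021, so compression steel does yield.
M_n = (A_s − A'_s) f_y (d − a/2) + A'_s f_y (d − d') = [1000150 × (730 − 69.2) + 290500 × (730 − 43)] × 10⁻⁶ = 660.90 + 199.57 = 860.47 kN·m.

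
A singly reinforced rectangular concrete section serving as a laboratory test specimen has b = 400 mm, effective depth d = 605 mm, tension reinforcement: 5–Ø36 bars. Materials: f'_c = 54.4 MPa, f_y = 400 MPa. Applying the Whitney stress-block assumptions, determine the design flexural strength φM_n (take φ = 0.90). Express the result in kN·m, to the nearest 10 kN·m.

A_s = 5 × 1018 = 5090 mm².
T = A_s f_y = 5090 × 400 = 2036000 N = 2036 kN.
From C = T: a = T/(0.85 f'_c b) = 2036000/(0.85 × 54.4 × 400) = 110.08 mm.
M_n = T(d − a/2) = 2036 kN × (605 − 55.04) mm = 1119.72 kN·m.
φM_n = 0.90 × 1119.72 = 1007.75 kN·m.

φM_n ≈ 1010 kN·m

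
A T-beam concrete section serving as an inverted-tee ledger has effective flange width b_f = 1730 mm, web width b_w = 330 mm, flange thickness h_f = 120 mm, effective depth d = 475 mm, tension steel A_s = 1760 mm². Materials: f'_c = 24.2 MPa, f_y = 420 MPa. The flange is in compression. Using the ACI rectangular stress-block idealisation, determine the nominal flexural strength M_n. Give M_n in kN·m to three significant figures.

M_n ≈ 343 kN·m

Tension: T = A_s f_y = 1760 × 420 = 739200 N.
Try a within the flange: a = T/(0.85 f'_c b_f) = 739200/(0.85 × 24.2 × 1730) = 20.77 mm.
Since a = 20.77 ≤ h_f = 120 mm, the stress block lies entirely in the flange; analyse as a rectangular beam of width b_f.
M_n = T(d − a/2) = 739200 × (475 − 10.385) = 343.44 × 10⁶ N·mm.
M_n = 343.44 kN·m.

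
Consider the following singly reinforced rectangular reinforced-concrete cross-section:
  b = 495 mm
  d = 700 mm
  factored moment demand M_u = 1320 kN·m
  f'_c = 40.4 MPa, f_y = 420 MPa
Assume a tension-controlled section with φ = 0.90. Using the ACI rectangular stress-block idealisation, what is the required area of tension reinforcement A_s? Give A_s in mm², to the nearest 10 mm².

A_s ≈ 5530 mm²

M_n = M_u/φ = 1320/0.90 = 1466.67 kN·m.
With M_n = 0.85 f'_c a b (d − a/2), solve the quadratic for a:
a = d − √(d² − 2M_n/(0.85 f'_c b)) = 700 − √(700² − 2 × 1466.67×10⁶/(0.85 × 40.4 × 495)) = 136.59 mm.
A_s = 0.85 f'_c a b / f_y = 0.85 × 40.4 × 136.59 × 495 / 420 = 5528.1 mm².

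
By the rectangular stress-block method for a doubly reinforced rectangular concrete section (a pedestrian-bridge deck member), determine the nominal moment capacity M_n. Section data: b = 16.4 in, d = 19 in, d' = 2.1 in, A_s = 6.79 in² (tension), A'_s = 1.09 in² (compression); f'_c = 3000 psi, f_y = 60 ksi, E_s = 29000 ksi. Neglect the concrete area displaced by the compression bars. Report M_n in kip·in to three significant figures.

M_n ≈ 6200 kip·in

Assume both steels yield.
a = (A_s − A'_s) f_y/(0.85 f'_c b) = (6.79 − 1.09) × 60/(0.85 × 3 × 16.4) = 8.178 in.
c = a/β₁ = 8.178/0.85 = 9.621 in; ε'_s = 0.003(c − d')/c = 0.0023 ≥ ε_y = 0.0021, so the compression steel yields.
M_n = (A_s − A'_s) f_y (d − a/2) + A'_s f_y (d − d') = 342 × (19 − 4.089) + 65.4 × (19 − 2.1) = 5099.6 + 1105.3 = 6204.9 kip·in.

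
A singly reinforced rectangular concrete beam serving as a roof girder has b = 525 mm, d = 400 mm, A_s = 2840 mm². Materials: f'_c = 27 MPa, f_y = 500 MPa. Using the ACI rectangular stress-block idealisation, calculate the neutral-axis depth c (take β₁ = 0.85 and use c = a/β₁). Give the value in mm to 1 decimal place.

T = A_s f_y = 2840 × 500 = 1420000 N = 1420 kN.
Setting C = 0.85 f'_c a b equal to T: a = 1420000/(0.85 × 27 × 525) = 117.855 mm.
With β₁ = 0.85, c = a/β₁ = 117.855/0.85 = 138.7 mm.

c ≈ 138.7 mm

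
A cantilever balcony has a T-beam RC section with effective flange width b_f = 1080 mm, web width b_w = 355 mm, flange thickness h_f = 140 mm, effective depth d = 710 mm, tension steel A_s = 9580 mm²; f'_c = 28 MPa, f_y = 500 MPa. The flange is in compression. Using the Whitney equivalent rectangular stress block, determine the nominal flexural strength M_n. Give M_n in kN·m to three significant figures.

M_n ≈ 2900 kN·m

Tension: T = A_s f_y = 9580 × 500 = 4790000 N.
Try a within the flange: a = T/(0.85 f'_c b_f) = 4790000/(0.85 × 28 × 1080) = 186.35 mm.
a = 186.35 > h_f = 140 mm: the block extends into the web. Split into flange-overhang and web parts.
C_f = 0.85 f'_c (b_f − b_w) h_f = 0.85 × 28 × (1080 − 355) × 140 = 2415700 N.
Remaining web compression depth: a_w = (T − C_f)/(0.85 f'_c b_w) = (4790000 − 2415700)/(0.85 × 28 × 355) = 281.02 mm.
M_n = C_f(d − h_f/2) + (T − C_f)(d − a_w/2) = 2415700 × (710 − 70) + 2374300 × (710 − 140.51) = 1546.05 + 1352.14 = 2898.19 × 10⁶ N·mm.
M_n = 2898.19 kN·m.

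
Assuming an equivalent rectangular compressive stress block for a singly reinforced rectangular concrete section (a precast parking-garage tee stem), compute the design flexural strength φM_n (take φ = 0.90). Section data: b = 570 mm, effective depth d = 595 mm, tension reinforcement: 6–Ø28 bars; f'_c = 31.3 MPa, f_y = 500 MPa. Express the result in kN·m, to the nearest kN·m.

A_s = 6 × 616 = 3696 mm².
T = A_s f_y = 3696 × 500 = 1848000 N = 1848 kN.
From C = T: a = T/(0.85 f'_c b) = 1848000/(0.85 × 31.3 × 570) = 121.86 mm.
M_n = T(d − a/2) = 1848 kN × (595 − 60.93) mm = 986.96 kN·m.
φM_n = 0.90 × 986.96 = 888.26 kN·m.

φM_n ≈ 888 kN·m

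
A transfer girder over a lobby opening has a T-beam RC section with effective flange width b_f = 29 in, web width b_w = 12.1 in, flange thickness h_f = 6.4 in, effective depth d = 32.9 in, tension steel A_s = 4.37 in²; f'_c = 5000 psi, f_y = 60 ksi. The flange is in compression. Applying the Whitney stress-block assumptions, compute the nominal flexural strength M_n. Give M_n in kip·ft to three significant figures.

M_n ≈ 696 kip·ft

Tension: T = A_s f_y = 4.37 × 60 = 262.2 kips.
Try a within the flange: a = T/(0.85 f'_c b_f) = 262.2/(0.85 × 5 × 29) = 2.127 in.
Since a = 2.127 ≤ h_f = 6.4 in, the stress block lies entirely in the flange; analyse as a rectangular beam of width b_f.
M_n = T(d − a/2) = 262.2 × (32.9 − 1.0635) = 8347.5 kip·in.
M_n = 8347.5/12 = 695.63 kip·ft.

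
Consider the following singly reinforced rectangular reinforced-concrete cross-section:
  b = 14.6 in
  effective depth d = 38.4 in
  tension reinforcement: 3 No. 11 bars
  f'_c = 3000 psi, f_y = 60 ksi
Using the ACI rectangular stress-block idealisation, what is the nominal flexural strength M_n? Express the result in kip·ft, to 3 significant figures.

M_n ≈ 810 kip·ft

A_s = 3 × 1.56 = 4.68 in².
T = A_s f_y = 4.68 × 60 = 280.8 kips.
a = T/(0.85 f'_c b) = 280.8/(0.85 × 3 × 14.6) = 7.542 in.
M_n = T(d − a/2) = 280.8 × (38.4 − 3.771) = 9723.8 kip·in = 9723.8/12 = 810.32 kip·ft.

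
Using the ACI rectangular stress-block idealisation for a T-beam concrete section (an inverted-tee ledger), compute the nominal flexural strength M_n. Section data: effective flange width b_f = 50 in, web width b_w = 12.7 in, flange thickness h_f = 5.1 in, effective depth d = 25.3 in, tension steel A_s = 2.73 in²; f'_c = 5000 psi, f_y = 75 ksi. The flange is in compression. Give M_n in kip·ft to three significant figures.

Tension: T = A_s f_y = 2.73 × 75 = 204.75 kips.
Try a within the flange: a = T/(0.85 f'_c b_f) = 204.75/(0.85 × 5 × 50) = 0.964 in.
Since a = 0.964 ≤ h_f = 5.1 in, the stress block lies entirely in the flange; analyse as a rectangular beam of width b_f.
M_n = T(d − a/2) = 204.75 × (25.3 − 0.482) = 5081.5 kip·in.
M_n = 5081.5/12 = 423.46 kip·ft.

M_n ≈ 423 kip·ft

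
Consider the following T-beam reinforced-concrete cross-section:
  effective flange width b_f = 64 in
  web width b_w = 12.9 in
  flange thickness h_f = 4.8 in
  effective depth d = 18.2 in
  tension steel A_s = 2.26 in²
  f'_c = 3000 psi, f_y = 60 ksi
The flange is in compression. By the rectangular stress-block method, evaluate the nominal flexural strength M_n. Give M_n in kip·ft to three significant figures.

Tension: T = A_s f_y = 2.26 × 60 = 135.6 kips.
Try a within the flange: a = T/(0.85 f'_c b_f) = 135.6/(0.85 × 3 × 64) = 0.831 in.
Since a = 0.831 ≤ h_f = 4.8 in, the stress block lies entirely in the flange; analyse as a rectangular beam of width b_f.
M_n = T(d − a/2) = 135.6 × (18.2 − 0.4155) = 2411.6 kip·in.
M_n = 2411.6/12 = 200.97 kip·ft.

M_n ≈ 201 kip·ft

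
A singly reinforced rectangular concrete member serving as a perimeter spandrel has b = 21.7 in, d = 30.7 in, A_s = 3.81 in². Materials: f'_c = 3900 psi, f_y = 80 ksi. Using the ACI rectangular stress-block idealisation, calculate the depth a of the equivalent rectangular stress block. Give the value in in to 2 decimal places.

T = A_s f_y = 3.81 × 80 = 304.8 kips.
a = T/(0.85 f'_c b) = 304.8/(0.85 × 3.9 × 21.7) = 4.24 in.

a ≈ 4.24 in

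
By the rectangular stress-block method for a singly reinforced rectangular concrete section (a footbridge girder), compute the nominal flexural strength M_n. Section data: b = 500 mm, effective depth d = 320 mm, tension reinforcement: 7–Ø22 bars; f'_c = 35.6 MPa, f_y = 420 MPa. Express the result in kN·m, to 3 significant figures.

M_n ≈ 316 kN·m

A_s = 7 × 380 = 2660 mm².
T = A_s f_y = 2660 × 420 = 1117200 N = 1117.2 kN.
From C = T: a = T/(0.85 f'_c b) = 1117200/(0.85 × 35.6 × 500) = 73.84 mm.
M_n = T(d − a/2) = 1117.2 kN × (320 − 36.92) mm = 316.26 kN·m.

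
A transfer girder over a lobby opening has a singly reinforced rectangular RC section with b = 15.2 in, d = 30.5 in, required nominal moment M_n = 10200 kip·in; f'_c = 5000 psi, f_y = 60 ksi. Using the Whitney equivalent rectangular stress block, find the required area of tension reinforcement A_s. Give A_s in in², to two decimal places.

A_s ≈ 6.15 in²

From M_n = 0.85 f'_c a b (d − a/2):
a = d − √(d² − 2M_n/(0.85 f'_c b)) = 30.5 − √(30.5² − 2 × 10200/(0.85 × 5 × 15.2)) = 5.712 in.
A_s = 0.85 f'_c a b / f_y = 0.85 × 5 × 5.712 × 15.2 / 60 = 6.150 in².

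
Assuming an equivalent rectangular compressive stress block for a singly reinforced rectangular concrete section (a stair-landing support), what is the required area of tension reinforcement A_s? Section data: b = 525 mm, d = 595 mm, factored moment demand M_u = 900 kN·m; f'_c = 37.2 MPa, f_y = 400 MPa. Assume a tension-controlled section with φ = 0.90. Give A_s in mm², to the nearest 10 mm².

M_n = M_u/φ = 900/0.90 = 1000 kN·m.
With M_n = 0.85 f'_c a b (d − a/2), solve the quadratic for a:
a = d − √(d² − 2M_n/(0.85 f'_c b)) = 595 − √(595² − 2 × 1000×10⁶/(0.85 × 37.2 × 525)) = 111.73 mm.
A_s = 0.85 f'_c a b / f_y = 0.85 × 37.2 × 111.73 × 525 / 400 = 4636.9 mm².

A_s ≈ 4640 mm²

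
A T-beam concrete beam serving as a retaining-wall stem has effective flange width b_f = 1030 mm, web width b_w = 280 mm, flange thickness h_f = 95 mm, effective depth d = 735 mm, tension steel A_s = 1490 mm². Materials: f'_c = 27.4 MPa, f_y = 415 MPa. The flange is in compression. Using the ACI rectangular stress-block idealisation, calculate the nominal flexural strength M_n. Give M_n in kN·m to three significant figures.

Tension: T = A_s f_y = 1490 × 415 = 618350 N.
Try a within the flange: a = T/(0.85 f'_c b_f) = 618350/(0.85 × 27.4 × 1030) = 25.78 mm.
Since a = 25.78 ≤ h_f = 95 mm, the stress block lies entirely in the flange; analyse as a rectangular beam of width b_f.
M_n = T(d − a/2) = 618350 × (735 − 12.89) = 446.52 × 10⁶ N·mm.
M_n = 446.52 kN·m.

M_n ≈ 447 kN·m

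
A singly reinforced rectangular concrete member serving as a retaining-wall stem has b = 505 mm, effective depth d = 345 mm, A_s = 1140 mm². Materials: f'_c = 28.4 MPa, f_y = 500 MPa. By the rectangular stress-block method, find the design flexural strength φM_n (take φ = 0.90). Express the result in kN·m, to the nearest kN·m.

T = A_s f_y = 1140 × 500 = 570000 N = 570 kN.
From C = T: a = T/(0.85 f'_c b) = 570000/(0.85 × 28.4 × 505) = 46.76 mm.
M_n = T(d − a/2) = 570 kN × (345 − 23.38) mm = 183.32 kN·m.
φM_n = 0.90 × 183.32 = 164.99 kN·m.

φM_n ≈ 165 kN·m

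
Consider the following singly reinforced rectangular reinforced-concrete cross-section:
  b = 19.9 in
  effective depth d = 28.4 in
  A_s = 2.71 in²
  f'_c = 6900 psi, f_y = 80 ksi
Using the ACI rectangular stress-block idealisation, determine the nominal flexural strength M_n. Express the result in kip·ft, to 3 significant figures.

M_n ≈ 496 kip·ft

T = A_s f_y = 2.71 × 80 = 216.8 kips.
a = T/(0.85 f'_c b) = 216.8/(0.85 × 6.9 × 19.9) = 1.858 in.
M_n = T(d − a/2) = 216.8 × (28.4 − 0.929) = 5955.7 kip·in = 5955.7/12 = 496.31 kip·ft.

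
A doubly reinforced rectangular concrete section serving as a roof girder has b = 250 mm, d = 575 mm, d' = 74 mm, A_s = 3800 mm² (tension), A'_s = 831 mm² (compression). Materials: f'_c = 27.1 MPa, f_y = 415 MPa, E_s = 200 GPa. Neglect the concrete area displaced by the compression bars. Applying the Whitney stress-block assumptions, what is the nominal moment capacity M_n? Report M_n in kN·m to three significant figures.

Assume both tension and compression steel yield.
Net tension couple steel: A_s − A'_s = 2969 mm².
a = (A_s − A'_s) f_y / (0.85 f'_c b) = 1232135/(0.85 × 27.1 × 250) = 213.96 mm.
c = a/β₁ = 213.96/0.85 = 251.72 mm; ε'_s = 0.003(c − d')/c = 0.0021 ≥ f_y/E_s = 0.0021, so compression steel does yield.
M_n = (A_s − A'_s) f_y (d − a/2) + A'_s f_y (d − d') = [1232135 × (575 − 106.98) + 344865 × (575 − 74)] × 10⁻⁶ = 576.66 + 172.78 = 749.44 kN·m.

M_n ≈ 749 kN·m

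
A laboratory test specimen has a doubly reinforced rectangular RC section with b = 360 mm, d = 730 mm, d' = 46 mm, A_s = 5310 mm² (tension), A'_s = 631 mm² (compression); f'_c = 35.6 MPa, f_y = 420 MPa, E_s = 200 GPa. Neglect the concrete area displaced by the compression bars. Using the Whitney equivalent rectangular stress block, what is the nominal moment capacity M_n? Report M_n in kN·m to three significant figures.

Assume both tension and compression steel yield.
Net tension couple steel: A_s − A'_s = 4679 mm².
a = (A_s − A'_s) f_y / (0.85 f'_c b) = 1965180/(0.85 × 35.6 × 360) = 180.40 mm.
c = a/β₁ = 180.40/0.796 = 226.63 mm; ε'_s = 0.003(c − d')/c = 0.0024 ≥ f_y/E_s = 0.0021, so compression steel does yield.
M_n = (A_s − A'_s) f_y (d − a/2) + A'_s f_y (d − d') = [1965180 × (730 − 90.2) + 265020 × (730 − 46)] × 10⁻⁶ = 1257.32 + 181.27 = 1438.59 kN·m.

M_n ≈ 1440 kN·m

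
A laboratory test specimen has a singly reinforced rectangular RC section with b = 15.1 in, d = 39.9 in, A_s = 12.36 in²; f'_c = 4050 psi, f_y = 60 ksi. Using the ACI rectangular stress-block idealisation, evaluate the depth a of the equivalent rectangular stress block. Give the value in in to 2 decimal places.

T = A_s f_y = 12.36 × 60 = 741.6 kips.
a = T/(0.85 f'_c b) = 741.6/(0.85 × 4.05 × 15.1) = 14.27 in.

a ≈ 14.27 in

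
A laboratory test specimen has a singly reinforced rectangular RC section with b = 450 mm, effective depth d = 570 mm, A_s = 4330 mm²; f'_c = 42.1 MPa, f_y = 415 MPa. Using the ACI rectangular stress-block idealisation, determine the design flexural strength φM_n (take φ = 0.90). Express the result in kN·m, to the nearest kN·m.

φM_n ≈ 832 kN·m

T = A_s f_y = 4330 × 415 = 1796950 N = 1796.95 kN.
From C = T: a = T/(0.85 f'_c b) = 1796950/(0.85 × 42.1 × 450) = 111.59 mm.
M_n = T(d − a/2) = 1796.95 kN × (570 − 55.795) mm = 924.00 kN·m.
φM_n = 0.90 × 924.00 = 831.60 kN·m.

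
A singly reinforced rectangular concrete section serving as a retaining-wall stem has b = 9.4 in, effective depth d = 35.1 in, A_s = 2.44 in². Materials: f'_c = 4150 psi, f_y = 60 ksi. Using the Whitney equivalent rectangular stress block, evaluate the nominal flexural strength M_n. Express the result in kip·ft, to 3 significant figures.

T = A_s f_y = 2.44 × 60 = 146.4 kips.
a = T/(0.85 f'_c b) = 146.4/(0.85 × 4.15 × 9.4) = 4.415 in.
M_n = T(d − a/2) = 146.4 × (35.1 − 2.2075) = 4815.5 kip·in = 4815.5/12 = 401.29 kip·ft.

M_n ≈ 401 kip·ft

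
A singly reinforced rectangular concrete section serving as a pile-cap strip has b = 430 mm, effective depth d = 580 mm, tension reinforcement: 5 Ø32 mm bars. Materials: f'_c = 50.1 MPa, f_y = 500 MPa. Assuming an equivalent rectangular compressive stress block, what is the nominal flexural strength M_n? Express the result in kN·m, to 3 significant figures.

A_s = 5 × 804 = 4020 mm².
T = A_s f_y = 4020 × 500 = 2010000 N = 2010 kN.
From C = T: a = T/(0.85 f'_c b) = 2010000/(0.85 × 50.1 × 430) = 109.77 mm.
M_n = T(d − a/2) = 2010 kN × (580 − 54.885) mm = 1055.48 kN·m.

M_n ≈ 1060 kN·m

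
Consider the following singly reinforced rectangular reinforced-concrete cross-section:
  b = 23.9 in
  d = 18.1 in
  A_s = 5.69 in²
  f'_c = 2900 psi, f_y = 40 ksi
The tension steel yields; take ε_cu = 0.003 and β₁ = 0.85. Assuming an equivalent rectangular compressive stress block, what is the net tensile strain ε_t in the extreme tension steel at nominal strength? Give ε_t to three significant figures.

a = A_s f_y/(0.85 f'_c b) = 3.863 in.
β₁ = 0.85, so c = a/β₁ = 3.863/0.85 = 4.545 in.
From the linear strain diagram with ε_cu = 0.003: ε_t = 0.003 (d − c)/c = 0.003 × (18.1 − 4.545)/4.545 = 0.00895.
Since ε_t ≥ 0.005, the section is tension-controlled.

ε_t ≈ 0.00895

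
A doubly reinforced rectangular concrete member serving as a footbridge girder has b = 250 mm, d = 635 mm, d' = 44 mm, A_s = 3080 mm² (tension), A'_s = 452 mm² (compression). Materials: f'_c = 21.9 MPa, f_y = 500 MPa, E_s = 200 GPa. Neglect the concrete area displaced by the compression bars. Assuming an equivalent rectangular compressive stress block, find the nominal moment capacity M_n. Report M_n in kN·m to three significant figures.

Assume both tension and compression steel yield.
Net tension couple steel: A_s − A'_s = 2628 mm².
a = (A_s − A'_s) f_y / (0.85 f'_c b) = 1314000/(0.85 × 21.9 × 250) = 282.35 mm.
c = a/β₁ = 282.35/0.85 = 332.18 mm; ε'_s = 0.003(c − d')/c = 0.0026 ≥ f_y/E_s = 0.0025, so compression steel does yield.
M_n = (A_s − A'_s) f_y (d − a/2) + A'_s f_y (d − d') = [1314000 × (635 − 141.175) + 226000 × (635 − 44)] × 10⁻⁶ = 648.89 + 133.57 = 782.46 kN·m.

M_n ≈ 782 kN·m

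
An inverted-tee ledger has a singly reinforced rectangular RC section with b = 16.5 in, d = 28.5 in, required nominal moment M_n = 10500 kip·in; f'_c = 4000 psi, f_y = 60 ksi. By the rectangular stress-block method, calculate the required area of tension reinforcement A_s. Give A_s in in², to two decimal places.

From M_n = 0.85 f'_c a b (d − a/2):
a = d − √(d² − 2M_n/(0.85 f'_c b)) = 28.5 − √(28.5² − 2 × 10500/(0.85 × 4 × 16.5)) = 7.573 in.
A_s = 0.85 f'_c a b / f_y = 0.85 × 4 × 7.573 × 16.5 / 60 = 7.081 in².

A_s ≈ 7.08 in²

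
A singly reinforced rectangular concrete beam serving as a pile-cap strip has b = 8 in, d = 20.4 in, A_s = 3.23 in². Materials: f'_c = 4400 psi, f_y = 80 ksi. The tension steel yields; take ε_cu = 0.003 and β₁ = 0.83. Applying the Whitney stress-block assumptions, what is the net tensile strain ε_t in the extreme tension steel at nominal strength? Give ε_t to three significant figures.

a = A_s f_y/(0.85 f'_c b) = 8.636 in.
β₁ = 0.83, so c = a/β₁ = 8.636/0.83 = 10.405 in.
From the linear strain diagram with ε_cu = 0.003: ε_t = 0.003 (d − c)/c = 0.003 × (20.4 − 10.405)/10.405 = 0.00288.
ε_t < 0.004 — the section is over-reinforced for flexure under ACI limits.

ε_t ≈ 0.00288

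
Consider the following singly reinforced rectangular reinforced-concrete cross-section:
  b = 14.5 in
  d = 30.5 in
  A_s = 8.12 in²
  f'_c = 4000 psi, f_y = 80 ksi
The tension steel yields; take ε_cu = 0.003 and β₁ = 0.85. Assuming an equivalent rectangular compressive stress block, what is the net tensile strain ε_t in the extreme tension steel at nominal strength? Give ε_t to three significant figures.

a = A_s f_y/(0.85 f'_c b) = 13.176 in.
β₁ = 0.85, so c = a/β₁ = 13.176/0.85 = 15.501 in.
From the linear strain diagram with ε_cu = 0.003: ε_t = 0.003 (d − c)/c = 0.003 × (30.5 − 15.501)/15.501 = 0.00290.
ε_t < 0.004 — the section is over-reinforced for flexure under ACI limits.

ε_t ≈ 0.00290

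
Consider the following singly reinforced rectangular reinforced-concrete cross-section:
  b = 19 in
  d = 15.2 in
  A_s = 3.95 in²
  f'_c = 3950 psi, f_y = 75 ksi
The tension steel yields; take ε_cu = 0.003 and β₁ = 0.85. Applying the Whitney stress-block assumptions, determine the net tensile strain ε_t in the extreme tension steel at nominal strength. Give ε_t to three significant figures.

ε_t ≈ 0.00535

a = A_s f_y/(0.85 f'_c b) = 4.644 in.
β₁ = 0.85, so c = a/β₁ = 4.644/0.85 = 5.464 in.
From the linear strain diagram with ε_cu = 0.003: ε_t = 0.003 (d − c)/c = 0.003 × (15.2 − 5.464)/5.464 = 0.00535.
Since ε_t ≥ 0.005, the section is tension-controlled.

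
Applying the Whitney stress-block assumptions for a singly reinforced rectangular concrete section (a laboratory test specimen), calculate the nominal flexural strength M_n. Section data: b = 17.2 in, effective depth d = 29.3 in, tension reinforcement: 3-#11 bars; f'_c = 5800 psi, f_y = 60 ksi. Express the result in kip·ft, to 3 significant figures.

A_s = 3 × 1.56 = 4.68 in².
T = A_s f_y = 4.68 × 60 = 280.8 kips.
a = T/(0.85 f'_c b) = 280.8/(0.85 × 5.8 × 17.2) = 3.311 in.
M_n = T(d − a/2) = 280.8 × (29.3 − 1.6555) = 7762.6 kip·in = 7762.6/12 = 646.88 kip·ft.

M_n ≈ 647 kip·ft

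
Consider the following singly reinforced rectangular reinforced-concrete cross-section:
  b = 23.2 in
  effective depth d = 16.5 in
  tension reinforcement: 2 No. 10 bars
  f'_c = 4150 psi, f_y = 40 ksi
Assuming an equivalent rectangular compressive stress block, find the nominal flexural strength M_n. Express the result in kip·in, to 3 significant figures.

A_s = 2 × 1.27 = 2.54 in².
T = A_s f_y = 2.54 × 40 = 101.6 kips.
a = T/(0.85 f'_c b) = 101.6/(0.85 × 4.15 × 23.2) = 1.241 in.
M_n = T(d − a/2) = 101.6 × (16.5 − 0.6205) = 1613.4 kip·in.

M_n ≈ 1610 kip·in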